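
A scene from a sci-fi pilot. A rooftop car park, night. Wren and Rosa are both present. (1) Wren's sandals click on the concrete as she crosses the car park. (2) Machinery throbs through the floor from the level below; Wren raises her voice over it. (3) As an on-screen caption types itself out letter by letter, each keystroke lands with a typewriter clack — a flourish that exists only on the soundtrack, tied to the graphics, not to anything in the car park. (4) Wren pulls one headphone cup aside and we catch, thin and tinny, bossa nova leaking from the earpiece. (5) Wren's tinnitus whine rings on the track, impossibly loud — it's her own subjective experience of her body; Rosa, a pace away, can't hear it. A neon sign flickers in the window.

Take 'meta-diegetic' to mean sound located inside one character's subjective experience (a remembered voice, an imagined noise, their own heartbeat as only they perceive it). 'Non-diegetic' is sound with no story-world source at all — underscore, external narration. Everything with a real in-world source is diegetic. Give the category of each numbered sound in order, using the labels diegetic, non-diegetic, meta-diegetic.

(1) is diegetic: Wren's footsteps are produced in the story world.
(2) is diegetic: machinery is part of the location's real environment.
(3) the caption isn't part of the story world, so neither is the sound tied to it → non-diegetic.
Sound (4): the earpiece is a real device on Wren's head — source music, so diegetic.
Sound (5): point-of-audition from inside Wren's body; not a sound in the room, so meta-diegetic.

diegetic, diegetic, non-diegetic, diegetic, meta-diegetic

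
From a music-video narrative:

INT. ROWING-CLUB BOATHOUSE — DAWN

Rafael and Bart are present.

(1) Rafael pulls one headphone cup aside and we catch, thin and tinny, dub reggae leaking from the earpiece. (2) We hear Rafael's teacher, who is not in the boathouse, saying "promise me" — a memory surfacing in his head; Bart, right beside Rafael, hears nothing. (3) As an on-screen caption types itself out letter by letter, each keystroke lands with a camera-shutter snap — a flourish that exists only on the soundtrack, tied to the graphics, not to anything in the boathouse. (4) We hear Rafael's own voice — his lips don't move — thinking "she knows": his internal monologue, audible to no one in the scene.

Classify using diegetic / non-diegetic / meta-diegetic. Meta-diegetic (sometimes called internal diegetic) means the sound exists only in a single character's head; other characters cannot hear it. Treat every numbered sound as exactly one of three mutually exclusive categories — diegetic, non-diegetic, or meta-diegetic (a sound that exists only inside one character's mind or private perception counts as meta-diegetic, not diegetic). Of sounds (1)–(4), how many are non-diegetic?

1

(1) it's leaking from a physical pair of headphones in the scene → diegetic.
(2) is meta-diegetic: a remembered line, private to Rafael — not present in the room, not audible to Bart.
(3) it accompanies on-screen graphics, not anything inside the story world → non-diegetic.
Sound (4): internal monologue — inside Rafael's mind, not spoken into the scene, so meta-diegetic.
Non-diegetic: (3) — that's 1.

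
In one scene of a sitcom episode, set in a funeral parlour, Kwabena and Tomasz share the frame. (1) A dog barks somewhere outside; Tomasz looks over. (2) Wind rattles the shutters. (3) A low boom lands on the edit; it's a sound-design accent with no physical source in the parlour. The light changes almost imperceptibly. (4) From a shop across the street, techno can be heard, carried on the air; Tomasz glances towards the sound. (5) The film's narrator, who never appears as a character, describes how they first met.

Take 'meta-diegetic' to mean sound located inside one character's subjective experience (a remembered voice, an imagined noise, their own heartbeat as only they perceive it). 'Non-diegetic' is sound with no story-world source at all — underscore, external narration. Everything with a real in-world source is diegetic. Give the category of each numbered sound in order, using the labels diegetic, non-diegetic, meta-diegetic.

diegetic, diegetic, non-diegetic, diegetic, non-diegetic

(1) is diegetic: a dog is a real object/event in the scene's world.
Sound (2): wind is part of the location's real environment, so diegetic.
(3) it's a sound-design accent with no in-world source; no one in the scene can hear it → non-diegetic.
(4) is diegetic: off-screen diegetic: the source is out of frame but still in the story's space.
(5) commentary laid over the scene from outside the fiction → non-diegetic.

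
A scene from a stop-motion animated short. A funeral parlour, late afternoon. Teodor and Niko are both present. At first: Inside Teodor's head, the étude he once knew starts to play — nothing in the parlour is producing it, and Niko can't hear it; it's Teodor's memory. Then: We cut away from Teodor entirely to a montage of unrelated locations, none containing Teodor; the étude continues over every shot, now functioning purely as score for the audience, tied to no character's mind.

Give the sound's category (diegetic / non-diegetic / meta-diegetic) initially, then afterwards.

Initially: the music lives inside Teodor's mind alone; Niko can't hear it → meta-diegetic.
Afterwards: once it plays over shots Teodor isn't in, detached from any character's subjectivity, it's conventional underscore → non-diegetic.

meta-diegetic, non-diegetic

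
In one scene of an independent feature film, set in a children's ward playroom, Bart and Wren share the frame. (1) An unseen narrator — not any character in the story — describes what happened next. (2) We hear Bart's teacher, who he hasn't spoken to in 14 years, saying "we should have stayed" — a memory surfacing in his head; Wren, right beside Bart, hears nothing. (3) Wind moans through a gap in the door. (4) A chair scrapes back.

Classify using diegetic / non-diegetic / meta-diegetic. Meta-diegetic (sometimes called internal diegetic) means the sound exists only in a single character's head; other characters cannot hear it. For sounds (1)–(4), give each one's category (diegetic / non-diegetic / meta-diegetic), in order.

non-diegetic, meta-diegetic, diegetic, diegetic

Sound (1): commentary laid over the scene from outside the fiction, so non-diegetic.
(2) is meta-diegetic: the voice is a memory playing only inside Bart's mind; Wren can't hear it.
(3) is diegetic: it's the actual ambient sound of the location.
(4) an in-world source (a chair); characters could hear it → diegetic.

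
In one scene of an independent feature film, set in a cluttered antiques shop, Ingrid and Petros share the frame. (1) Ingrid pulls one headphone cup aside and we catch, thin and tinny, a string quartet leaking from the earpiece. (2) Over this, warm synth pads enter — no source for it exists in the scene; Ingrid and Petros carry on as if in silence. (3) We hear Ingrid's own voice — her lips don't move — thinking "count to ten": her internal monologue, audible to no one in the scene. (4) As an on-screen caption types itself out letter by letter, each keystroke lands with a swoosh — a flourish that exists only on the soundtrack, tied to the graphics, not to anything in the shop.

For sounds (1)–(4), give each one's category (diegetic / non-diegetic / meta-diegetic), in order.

diegetic, non-diegetic, meta-diegetic, non-diegetic

Sound (1): the headphones are an on-screen source, so diegetic.
(2) it has no source in the story world and no character can hear it — it's underscore → non-diegetic.
(3) it's Ingrid's unspoken thought, heard only by the audience via her subjectivity → meta-diegetic.
(4) sound married to a title/caption — outside the diegesis by definition → non-diegetic.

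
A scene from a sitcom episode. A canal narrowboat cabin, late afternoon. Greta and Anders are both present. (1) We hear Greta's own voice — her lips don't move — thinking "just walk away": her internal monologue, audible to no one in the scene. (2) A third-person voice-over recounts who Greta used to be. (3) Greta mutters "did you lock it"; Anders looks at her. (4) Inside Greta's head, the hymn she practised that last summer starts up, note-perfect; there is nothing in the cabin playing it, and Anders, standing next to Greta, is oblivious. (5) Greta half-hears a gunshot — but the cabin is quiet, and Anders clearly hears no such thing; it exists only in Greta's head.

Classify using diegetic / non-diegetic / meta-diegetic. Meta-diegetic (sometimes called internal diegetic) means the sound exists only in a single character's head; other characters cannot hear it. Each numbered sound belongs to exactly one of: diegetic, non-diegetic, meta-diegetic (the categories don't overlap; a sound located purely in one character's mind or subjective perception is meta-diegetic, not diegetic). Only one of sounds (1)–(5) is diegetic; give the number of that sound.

3

(1) is meta-diegetic: internal monologue — inside Greta's mind, not spoken into the scene.
(2) is non-diegetic: commentary laid over the scene from outside the fiction.
(3) is diegetic: spoken by a character present in the story world.
(4) is meta-diegetic: the music is a memory playing inside Greta's mind alone; no real-world source, Anders can't hear it.
Sound (5): subjective to Greta: the cabin is silent and Anders hears nothing, so meta-diegetic.
Only (3) is diegetic.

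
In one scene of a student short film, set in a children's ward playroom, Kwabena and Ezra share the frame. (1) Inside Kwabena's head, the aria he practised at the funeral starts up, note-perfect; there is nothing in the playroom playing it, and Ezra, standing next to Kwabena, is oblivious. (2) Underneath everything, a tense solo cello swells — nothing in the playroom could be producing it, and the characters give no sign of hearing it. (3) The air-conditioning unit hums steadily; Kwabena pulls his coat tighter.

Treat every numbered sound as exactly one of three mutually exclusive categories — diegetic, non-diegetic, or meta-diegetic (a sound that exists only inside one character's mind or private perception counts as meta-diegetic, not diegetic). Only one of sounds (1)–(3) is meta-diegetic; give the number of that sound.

1

(1) is meta-diegetic: remembered music, private to Kwabena — Ezra is oblivious because it isn't in the room.
(2) score with no on-screen or off-screen source; it exists for the audience alone → non-diegetic.
(3) the air-conditioning unit is part of the location's real environment → diegetic.
Only (1) is meta-diegetic.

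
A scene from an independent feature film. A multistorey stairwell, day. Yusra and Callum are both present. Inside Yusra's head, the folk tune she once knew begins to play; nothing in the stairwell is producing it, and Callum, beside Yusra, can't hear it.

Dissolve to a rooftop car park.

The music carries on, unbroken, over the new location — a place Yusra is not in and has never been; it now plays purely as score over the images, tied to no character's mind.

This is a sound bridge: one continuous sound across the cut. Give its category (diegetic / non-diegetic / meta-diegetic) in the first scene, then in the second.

Scene one: the music exists only inside Yusra's mind; Callum can't hear it → meta-diegetic.
Scene two: it's detached from Yusra entirely and plays over unrelated images with no in-world source — conventional underscore → non-diegetic.

meta-diegetic, non-diegetic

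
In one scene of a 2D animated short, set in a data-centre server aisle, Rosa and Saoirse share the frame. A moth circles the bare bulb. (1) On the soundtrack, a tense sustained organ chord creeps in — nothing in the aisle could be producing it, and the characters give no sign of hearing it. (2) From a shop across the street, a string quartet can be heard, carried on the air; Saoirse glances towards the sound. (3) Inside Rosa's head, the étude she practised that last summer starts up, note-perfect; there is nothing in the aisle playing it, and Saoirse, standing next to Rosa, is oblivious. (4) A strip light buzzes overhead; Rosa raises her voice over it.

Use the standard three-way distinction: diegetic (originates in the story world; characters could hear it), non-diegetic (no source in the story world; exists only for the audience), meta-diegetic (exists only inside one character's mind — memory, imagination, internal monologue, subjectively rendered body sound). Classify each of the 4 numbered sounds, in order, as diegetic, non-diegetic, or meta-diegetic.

(1) is non-diegetic: it has no source in the story world and no character can hear it — it's underscore.
Sound (2): it's coming from a shop across the street — a location within the story world — and Saoirse reacts, so diegetic.
(3) is meta-diegetic: the music is a memory playing inside Rosa's mind alone; no real-world source, Saoirse can't hear it.
(4) is diegetic: ambient/room sound belonging to the story's physical space.

non-diegetic, diegetic, meta-diegetic, diegetic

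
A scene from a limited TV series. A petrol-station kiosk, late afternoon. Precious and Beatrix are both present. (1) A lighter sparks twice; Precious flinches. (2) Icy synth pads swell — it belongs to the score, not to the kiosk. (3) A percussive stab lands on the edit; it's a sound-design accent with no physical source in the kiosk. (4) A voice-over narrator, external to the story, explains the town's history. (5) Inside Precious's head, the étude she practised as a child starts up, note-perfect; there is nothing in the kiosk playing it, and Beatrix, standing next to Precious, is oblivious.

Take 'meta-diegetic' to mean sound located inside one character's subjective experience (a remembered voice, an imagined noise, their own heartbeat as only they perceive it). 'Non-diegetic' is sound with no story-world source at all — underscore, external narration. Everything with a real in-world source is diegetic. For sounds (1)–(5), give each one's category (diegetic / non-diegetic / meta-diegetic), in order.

(1) is diegetic: an in-world source (a lighter); characters could hear it.
(2) is non-diegetic: nothing in the kiosk produces it and the characters don't hear it — pure soundtrack.
(3) is non-diegetic: an editorial stinger — it belongs to the cut, not the story world.
Sound (4): the narrator exists outside the story world, addressing only the audience, so non-diegetic.
Sound (5): it lives in Precious's subjectivity, not in the kiosk, so meta-diegetic.

diegetic, non-diegetic, non-diegetic, non-diegetic, meta-diegetic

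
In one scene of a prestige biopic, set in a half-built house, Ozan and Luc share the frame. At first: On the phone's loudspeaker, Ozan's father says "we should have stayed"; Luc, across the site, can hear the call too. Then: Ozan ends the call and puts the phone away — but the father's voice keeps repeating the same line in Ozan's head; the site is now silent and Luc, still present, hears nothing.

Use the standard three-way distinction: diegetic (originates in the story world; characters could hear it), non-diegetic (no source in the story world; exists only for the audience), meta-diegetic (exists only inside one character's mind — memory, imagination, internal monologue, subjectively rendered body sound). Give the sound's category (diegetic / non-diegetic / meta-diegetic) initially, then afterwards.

Initially: the loudspeaker is an in-world source; both Ozan and Luc hear the call → diegetic.
Afterwards: with the phone off, the voice continues only as Ozan's private mental replay — Luc can't hear it → meta-diegetic.

diegetic, meta-diegetic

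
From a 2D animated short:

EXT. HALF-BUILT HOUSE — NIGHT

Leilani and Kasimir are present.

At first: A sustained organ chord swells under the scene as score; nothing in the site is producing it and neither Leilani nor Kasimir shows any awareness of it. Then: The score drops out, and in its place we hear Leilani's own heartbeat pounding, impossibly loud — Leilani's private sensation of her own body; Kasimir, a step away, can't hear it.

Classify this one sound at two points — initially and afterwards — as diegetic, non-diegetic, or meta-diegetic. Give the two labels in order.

Initially: underscore with no in-world source, inaudible to the characters → non-diegetic.
Afterwards: the body sound is Leilani's subjective perception alone — Kasimir can't hear it → meta-diegetic.

non-diegetic, meta-diegetic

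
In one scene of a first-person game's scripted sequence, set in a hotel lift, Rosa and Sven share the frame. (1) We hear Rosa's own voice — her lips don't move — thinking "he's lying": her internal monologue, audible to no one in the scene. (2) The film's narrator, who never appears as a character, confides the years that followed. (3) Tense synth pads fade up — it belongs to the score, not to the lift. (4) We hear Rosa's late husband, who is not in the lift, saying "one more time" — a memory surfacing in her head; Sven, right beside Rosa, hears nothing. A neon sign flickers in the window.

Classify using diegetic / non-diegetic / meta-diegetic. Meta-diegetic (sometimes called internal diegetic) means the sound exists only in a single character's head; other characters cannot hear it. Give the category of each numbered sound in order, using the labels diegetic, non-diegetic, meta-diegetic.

meta-diegetic, non-diegetic, non-diegetic, meta-diegetic

(1) internal monologue — inside Rosa's mind, not spoken into the scene → meta-diegetic.
(2) external voice-over — not a character, not heard by anyone in the scene → non-diegetic.
Sound (3): score with no on-screen or off-screen source; it exists for the audience alone, so non-diegetic.
(4) a remembered line, private to Rosa — not present in the room, not audible to Sven → meta-diegetic.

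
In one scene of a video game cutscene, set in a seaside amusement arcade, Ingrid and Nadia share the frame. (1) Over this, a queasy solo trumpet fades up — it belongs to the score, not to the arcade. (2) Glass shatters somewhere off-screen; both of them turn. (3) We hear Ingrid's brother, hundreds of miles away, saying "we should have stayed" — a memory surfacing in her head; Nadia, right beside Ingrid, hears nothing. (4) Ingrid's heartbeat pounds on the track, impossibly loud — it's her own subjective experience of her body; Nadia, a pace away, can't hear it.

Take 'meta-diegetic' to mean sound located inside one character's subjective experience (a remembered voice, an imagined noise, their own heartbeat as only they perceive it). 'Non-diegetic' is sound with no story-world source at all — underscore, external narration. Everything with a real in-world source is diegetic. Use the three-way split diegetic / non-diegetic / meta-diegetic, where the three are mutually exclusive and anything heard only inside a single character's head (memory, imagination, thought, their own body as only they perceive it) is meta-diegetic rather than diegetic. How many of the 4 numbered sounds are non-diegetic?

(1) is non-diegetic: it has no source in the story world and no character can hear it — it's underscore.
(2) an in-world source (glass); characters could hear it → diegetic.
Sound (3): a remembered line, private to Ingrid — not present in the room, not audible to Nadia, so meta-diegetic.
Sound (4): a subjective body sound — Ingrid's private perception, inaudible to Nadia, so meta-diegetic.
Non-diegetic: (1) — that's 1.

1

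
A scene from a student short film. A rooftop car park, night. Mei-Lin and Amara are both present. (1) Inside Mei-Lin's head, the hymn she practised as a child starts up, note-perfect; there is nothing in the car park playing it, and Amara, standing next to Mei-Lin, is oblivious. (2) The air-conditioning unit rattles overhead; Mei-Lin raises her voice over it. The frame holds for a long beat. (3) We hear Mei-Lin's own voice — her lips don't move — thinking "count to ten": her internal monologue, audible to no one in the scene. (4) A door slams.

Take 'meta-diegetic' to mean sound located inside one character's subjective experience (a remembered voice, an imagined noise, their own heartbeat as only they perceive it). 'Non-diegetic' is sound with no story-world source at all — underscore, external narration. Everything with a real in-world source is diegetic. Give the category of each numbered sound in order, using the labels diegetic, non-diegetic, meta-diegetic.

meta-diegetic, diegetic, meta-diegetic, diegetic

(1) the music is a memory playing inside Mei-Lin's mind alone; no real-world source, Amara can't hear it → meta-diegetic.
Sound (2): it's the actual ambient sound of the location, so diegetic.
(3) is meta-diegetic: internal monologue — inside Mei-Lin's mind, not spoken into the scene.
Sound (4): a door is a real object/event in the scene's world, so diegetic.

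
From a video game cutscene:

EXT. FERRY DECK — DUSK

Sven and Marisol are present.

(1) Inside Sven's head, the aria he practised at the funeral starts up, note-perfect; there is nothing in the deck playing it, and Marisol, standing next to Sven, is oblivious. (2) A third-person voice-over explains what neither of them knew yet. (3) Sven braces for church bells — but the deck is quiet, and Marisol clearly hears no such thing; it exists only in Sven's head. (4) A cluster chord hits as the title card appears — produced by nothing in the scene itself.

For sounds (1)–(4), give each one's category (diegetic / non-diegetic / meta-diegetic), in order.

Sound (1): it lives in Sven's subjectivity, not in the deck, so meta-diegetic.
Sound (2): commentary laid over the scene from outside the fiction, so non-diegetic.
Sound (3): the sound is imagined by Sven; nothing in the story world is producing it and Marisol can't hear it, so meta-diegetic.
(4) is non-diegetic: it's a sound-design accent with no in-world source; no one in the scene can hear it.

meta-diegetic, non-diegetic, meta-diegetic, non-diegetic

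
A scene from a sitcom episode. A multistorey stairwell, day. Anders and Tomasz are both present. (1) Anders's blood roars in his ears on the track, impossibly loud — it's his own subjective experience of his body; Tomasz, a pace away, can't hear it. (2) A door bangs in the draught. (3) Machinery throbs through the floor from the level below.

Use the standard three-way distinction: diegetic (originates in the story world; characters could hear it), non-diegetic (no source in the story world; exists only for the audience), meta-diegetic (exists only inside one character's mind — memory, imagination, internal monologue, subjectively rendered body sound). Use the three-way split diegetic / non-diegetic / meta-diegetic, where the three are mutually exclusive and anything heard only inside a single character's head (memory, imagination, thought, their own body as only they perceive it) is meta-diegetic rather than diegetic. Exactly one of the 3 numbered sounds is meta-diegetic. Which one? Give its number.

(1) point-of-audition from inside Anders's body; not a sound in the room → meta-diegetic.
(2) a door is a real object/event in the scene's world → diegetic.
Sound (3): machinery is part of the location's real environment, so diegetic.
Only (1) is meta-diegetic.

1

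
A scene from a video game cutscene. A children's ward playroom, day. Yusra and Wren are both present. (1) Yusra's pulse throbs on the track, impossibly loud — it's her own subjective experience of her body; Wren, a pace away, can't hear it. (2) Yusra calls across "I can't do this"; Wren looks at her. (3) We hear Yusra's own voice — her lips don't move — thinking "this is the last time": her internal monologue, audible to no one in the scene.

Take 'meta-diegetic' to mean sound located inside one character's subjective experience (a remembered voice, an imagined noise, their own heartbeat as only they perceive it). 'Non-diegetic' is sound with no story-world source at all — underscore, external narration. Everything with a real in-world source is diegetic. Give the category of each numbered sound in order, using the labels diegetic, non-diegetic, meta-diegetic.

meta-diegetic, diegetic, meta-diegetic

(1) is meta-diegetic: point-of-audition from inside Yusra's body; not a sound in the room.
(2) Yusra is a character speaking aloud in the scene → diegetic.
(3) internal monologue — inside Yusra's mind, not spoken into the scene → meta-diegetic.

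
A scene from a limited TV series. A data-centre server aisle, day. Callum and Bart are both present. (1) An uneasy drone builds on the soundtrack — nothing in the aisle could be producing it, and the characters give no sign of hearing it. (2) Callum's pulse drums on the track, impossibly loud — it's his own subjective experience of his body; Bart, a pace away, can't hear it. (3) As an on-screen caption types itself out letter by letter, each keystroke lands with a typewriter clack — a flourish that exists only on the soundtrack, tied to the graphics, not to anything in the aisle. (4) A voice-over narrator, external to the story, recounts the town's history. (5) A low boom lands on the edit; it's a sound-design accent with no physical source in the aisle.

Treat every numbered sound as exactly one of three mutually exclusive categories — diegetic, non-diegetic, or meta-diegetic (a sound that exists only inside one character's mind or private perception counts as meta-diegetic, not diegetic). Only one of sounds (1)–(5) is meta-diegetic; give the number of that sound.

Sound (1): it has no source in the story world and no character can hear it — it's underscore, so non-diegetic.
Sound (2): it's Callum's internal bodily sensation rendered as sound; only Callum 'hears' it, so meta-diegetic.
Sound (3): sound married to a title/caption — outside the diegesis by definition, so non-diegetic.
(4) is non-diegetic: external voice-over — not a character, not heard by anyone in the scene.
Sound (5): an editorial stinger — it belongs to the cut, not the story world, so non-diegetic.
Only (2) is meta-diegetic.

2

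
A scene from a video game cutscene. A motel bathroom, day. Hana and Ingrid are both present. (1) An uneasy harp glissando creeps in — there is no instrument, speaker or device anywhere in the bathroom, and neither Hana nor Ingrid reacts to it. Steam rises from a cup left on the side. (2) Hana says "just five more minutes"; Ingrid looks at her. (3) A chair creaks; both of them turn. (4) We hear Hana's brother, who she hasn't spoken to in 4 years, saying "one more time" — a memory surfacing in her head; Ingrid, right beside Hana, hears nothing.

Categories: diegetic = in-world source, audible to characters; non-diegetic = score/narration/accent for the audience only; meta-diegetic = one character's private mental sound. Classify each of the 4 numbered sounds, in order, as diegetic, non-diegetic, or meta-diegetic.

(1) it has no source in the story world and no character can hear it — it's underscore → non-diegetic.
(2) is diegetic: Hana is a character speaking aloud in the scene.
(3) is diegetic: a chair is a real object/event in the scene's world.
Sound (4): a remembered line, private to Hana — not present in the room, not audible to Ingrid, so meta-diegetic.

non-diegetic, diegetic, diegetic, meta-diegetic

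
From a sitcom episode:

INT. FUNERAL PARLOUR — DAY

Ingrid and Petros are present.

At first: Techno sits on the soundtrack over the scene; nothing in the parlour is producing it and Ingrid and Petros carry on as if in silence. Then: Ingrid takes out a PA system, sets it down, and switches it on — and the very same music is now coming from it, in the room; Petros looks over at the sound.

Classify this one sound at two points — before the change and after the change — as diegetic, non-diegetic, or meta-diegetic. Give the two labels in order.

non-diegetic, diegetic

Before the change: no in-world source exists and no character can hear it — underscore → non-diegetic.
After the change: a PA system is now a real source in the story world and the characters hear it → diegetic.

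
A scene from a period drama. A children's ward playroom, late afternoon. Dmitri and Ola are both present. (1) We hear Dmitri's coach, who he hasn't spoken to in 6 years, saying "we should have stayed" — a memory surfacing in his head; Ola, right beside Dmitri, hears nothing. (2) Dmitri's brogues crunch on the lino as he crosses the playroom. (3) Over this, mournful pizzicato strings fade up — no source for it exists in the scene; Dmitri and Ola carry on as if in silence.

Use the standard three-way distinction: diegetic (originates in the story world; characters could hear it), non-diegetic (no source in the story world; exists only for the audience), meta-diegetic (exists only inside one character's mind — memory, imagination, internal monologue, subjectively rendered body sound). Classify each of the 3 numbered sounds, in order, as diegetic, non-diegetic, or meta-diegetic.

meta-diegetic, diegetic, non-diegetic

(1) is meta-diegetic: it's Dmitri's recollection rendered as sound; the other character can't hear it.
(2) it's the physical sound of Dmitri moving in the space → diegetic.
(3) is non-diegetic: nothing in the playroom produces it and the characters don't hear it — pure soundtrack.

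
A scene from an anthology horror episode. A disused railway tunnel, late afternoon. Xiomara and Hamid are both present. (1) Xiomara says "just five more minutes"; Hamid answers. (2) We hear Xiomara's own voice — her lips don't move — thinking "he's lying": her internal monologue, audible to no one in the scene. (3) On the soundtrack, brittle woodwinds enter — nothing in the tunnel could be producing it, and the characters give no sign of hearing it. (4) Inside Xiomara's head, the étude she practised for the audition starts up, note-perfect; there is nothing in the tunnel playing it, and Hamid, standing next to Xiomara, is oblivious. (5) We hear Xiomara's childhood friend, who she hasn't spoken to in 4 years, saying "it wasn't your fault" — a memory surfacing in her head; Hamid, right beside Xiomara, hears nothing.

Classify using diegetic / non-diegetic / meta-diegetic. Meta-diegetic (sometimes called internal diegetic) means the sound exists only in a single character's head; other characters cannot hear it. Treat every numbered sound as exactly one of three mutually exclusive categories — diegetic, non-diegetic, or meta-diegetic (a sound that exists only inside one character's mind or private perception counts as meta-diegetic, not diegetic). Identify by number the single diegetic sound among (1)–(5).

1

(1) is diegetic: on-screen dialogue — Xiomara speaks and Hamid is there to hear.
(2) is meta-diegetic: internal monologue — inside Xiomara's mind, not spoken into the scene.
(3) is non-diegetic: it has no source in the story world and no character can hear it — it's underscore.
Sound (4): the music is a memory playing inside Xiomara's mind alone; no real-world source, Hamid can't hear it, so meta-diegetic.
(5) it's Xiomara's recollection rendered as sound; the other character can't hear it → meta-diegetic.
Only (1) is diegetic.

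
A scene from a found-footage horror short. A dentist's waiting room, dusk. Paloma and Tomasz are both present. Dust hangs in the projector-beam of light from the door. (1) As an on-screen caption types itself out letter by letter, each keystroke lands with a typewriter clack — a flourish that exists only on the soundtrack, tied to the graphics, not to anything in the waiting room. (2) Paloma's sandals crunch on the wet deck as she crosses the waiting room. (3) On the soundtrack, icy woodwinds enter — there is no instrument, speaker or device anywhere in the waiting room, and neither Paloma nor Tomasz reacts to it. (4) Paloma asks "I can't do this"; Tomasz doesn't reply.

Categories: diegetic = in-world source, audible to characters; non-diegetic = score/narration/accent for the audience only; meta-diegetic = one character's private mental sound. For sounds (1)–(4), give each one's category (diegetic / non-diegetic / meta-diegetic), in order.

non-diegetic, diegetic, non-diegetic, diegetic

(1) is non-diegetic: sound married to a title/caption — outside the diegesis by definition.
(2) Paloma's footsteps are produced in the story world → diegetic.
Sound (3): score with no on-screen or off-screen source; it exists for the audience alone, so non-diegetic.
Sound (4): Paloma is a character speaking aloud in the scene, so diegetic.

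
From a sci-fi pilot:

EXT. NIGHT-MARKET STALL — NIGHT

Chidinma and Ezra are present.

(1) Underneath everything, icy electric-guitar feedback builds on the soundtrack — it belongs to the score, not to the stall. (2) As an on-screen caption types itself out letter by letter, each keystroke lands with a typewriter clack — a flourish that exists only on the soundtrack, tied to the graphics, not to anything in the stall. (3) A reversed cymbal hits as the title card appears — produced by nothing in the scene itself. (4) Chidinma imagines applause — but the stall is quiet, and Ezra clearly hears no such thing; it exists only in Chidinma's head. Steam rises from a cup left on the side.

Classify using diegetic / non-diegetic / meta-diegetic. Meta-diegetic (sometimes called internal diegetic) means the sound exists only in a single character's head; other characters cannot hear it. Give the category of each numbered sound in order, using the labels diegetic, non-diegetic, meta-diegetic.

non-diegetic, non-diegetic, non-diegetic, meta-diegetic

(1) is non-diegetic: score with no on-screen or off-screen source; it exists for the audience alone.
(2) is non-diegetic: the caption isn't part of the story world, so neither is the sound tied to it.
(3) is non-diegetic: an editorial stinger — it belongs to the cut, not the story world.
(4) subjective to Chidinma: the stall is silent and Ezra hears nothing → meta-diegetic.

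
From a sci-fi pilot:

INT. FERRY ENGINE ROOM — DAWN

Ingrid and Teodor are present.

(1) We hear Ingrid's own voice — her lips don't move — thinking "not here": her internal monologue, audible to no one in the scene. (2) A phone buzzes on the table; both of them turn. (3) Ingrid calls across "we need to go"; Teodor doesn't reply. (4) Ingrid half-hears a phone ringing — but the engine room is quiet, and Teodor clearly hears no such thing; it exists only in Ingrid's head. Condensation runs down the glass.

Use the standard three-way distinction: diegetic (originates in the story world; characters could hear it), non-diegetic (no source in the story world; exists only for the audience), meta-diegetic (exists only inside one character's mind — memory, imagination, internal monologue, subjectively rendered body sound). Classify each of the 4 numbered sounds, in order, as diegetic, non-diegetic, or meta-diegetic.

(1) Ingrid's thought-voice: a private mental sound no other character can hear → meta-diegetic.
Sound (2): an in-world source (a phone); characters could hear it, so diegetic.
Sound (3): Ingrid is a character speaking aloud in the scene, so diegetic.
(4) subjective to Ingrid: the engine room is silent and Teodor hears nothing → meta-diegetic.

meta-diegetic, diegetic, diegetic, meta-diegetic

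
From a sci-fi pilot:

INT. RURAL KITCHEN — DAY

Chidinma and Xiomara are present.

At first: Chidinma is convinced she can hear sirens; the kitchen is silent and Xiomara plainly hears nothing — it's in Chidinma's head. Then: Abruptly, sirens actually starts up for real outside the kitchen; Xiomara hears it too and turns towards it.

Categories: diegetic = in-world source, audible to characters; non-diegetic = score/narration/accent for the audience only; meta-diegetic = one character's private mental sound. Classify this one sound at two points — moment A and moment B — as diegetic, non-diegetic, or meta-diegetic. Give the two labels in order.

meta-diegetic, diegetic

Moment A: only Chidinma 'hears' it — imagined, in her mind → meta-diegetic.
Moment B: now there's a real external source and Xiomara hears it too — in the story world → diegetic.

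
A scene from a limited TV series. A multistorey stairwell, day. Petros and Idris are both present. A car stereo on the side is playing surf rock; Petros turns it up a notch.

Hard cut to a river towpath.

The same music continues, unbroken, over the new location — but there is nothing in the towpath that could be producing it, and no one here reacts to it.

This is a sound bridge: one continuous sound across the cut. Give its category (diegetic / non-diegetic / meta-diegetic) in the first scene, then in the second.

Scene one: a car stereo is an on-screen source and Petros reacts to it → diegetic.
Scene two: there is no source in the towpath and no one hears it — it's now underscore → non-diegetic.

diegetic, non-diegetic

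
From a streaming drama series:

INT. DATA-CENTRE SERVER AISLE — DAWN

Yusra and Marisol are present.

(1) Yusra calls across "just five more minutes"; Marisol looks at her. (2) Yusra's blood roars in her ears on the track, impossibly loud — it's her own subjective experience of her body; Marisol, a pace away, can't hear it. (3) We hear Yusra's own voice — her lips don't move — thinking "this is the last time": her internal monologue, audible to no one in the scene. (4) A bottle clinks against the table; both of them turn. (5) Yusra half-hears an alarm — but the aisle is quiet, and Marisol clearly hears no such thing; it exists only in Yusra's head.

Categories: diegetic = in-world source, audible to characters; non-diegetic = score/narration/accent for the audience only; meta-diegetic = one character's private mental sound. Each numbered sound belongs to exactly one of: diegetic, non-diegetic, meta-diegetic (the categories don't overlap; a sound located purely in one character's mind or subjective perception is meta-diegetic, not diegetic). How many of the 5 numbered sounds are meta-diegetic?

3

(1) Yusra is a character speaking aloud in the scene → diegetic.
Sound (2): point-of-audition from inside Yusra's body; not a sound in the room, so meta-diegetic.
Sound (3): Yusra's thought-voice: a private mental sound no other character can hear, so meta-diegetic.
(4) the sound comes from a bottle physically present in the location → diegetic.
(5) is meta-diegetic: Yusra alone 'hears' it — an imagined sound, not present in the space.
Meta-diegetic: (2), (3), (5) — that's 3.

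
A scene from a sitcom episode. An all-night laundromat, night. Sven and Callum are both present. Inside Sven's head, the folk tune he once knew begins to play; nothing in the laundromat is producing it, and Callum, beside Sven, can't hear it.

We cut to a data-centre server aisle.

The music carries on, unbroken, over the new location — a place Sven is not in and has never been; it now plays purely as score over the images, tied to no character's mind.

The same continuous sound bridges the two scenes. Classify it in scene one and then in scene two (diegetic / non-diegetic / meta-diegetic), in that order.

meta-diegetic, non-diegetic

Scene one: the music exists only inside Sven's mind; Callum can't hear it → meta-diegetic.
Scene two: it's detached from Sven entirely and plays over unrelated images with no in-world source — conventional underscore → non-diegetic.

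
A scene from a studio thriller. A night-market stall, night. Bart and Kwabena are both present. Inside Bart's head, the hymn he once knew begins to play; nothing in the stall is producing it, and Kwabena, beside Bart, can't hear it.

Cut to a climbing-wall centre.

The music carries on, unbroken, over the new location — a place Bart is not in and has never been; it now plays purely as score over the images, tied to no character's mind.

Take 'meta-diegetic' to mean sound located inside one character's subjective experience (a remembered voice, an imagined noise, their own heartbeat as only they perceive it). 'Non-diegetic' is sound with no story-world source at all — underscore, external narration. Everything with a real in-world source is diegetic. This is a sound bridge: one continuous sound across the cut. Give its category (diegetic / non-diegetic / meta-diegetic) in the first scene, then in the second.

meta-diegetic, non-diegetic

Scene one: the music exists only inside Bart's mind; Kwabena can't hear it → meta-diegetic.
Scene two: it's detached from Bart entirely and plays over unrelated images with no in-world source — conventional underscore → non-diegetic.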